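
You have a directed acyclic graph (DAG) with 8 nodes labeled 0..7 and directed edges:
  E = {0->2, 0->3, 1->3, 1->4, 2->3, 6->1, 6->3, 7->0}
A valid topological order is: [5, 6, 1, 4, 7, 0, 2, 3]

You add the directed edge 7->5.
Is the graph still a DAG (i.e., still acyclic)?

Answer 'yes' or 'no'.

Answer: yes

Derivation:
Given toposort: [5, 6, 1, 4, 7, 0, 2, 3]
Position of 7: index 4; position of 5: index 0
New edge 7->5: backward (u after v in old order)
Backward edge: old toposort is now invalid. Check if this creates a cycle.
Does 5 already reach 7? Reachable from 5: [5]. NO -> still a DAG (reorder needed).
Still a DAG? yes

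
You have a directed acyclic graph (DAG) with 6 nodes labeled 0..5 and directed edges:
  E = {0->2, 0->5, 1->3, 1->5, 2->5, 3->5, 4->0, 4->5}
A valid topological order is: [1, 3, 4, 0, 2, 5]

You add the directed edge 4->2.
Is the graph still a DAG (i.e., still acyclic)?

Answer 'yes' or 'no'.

Given toposort: [1, 3, 4, 0, 2, 5]
Position of 4: index 2; position of 2: index 4
New edge 4->2: forward
Forward edge: respects the existing order. Still a DAG, same toposort still valid.
Still a DAG? yes

Answer: yes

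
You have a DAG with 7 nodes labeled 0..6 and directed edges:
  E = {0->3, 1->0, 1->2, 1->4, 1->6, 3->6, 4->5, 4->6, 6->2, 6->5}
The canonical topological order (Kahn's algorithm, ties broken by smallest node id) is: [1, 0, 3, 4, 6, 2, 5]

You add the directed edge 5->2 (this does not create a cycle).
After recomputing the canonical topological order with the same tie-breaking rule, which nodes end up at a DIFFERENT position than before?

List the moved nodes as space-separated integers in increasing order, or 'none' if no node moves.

Old toposort: [1, 0, 3, 4, 6, 2, 5]
Added edge 5->2
Recompute Kahn (smallest-id tiebreak):
  initial in-degrees: [1, 0, 3, 1, 1, 2, 3]
  ready (indeg=0): [1]
  pop 1: indeg[0]->0; indeg[2]->2; indeg[4]->0; indeg[6]->2 | ready=[0, 4] | order so far=[1]
  pop 0: indeg[3]->0 | ready=[3, 4] | order so far=[1, 0]
  pop 3: indeg[6]->1 | ready=[4] | order so far=[1, 0, 3]
  pop 4: indeg[5]->1; indeg[6]->0 | ready=[6] | order so far=[1, 0, 3, 4]
  pop 6: indeg[2]->1; indeg[5]->0 | ready=[5] | order so far=[1, 0, 3, 4, 6]
  pop 5: indeg[2]->0 | ready=[2] | order so far=[1, 0, 3, 4, 6, 5]
  pop 2: no out-edges | ready=[] | order so far=[1, 0, 3, 4, 6, 5, 2]
New canonical toposort: [1, 0, 3, 4, 6, 5, 2]
Compare positions:
  Node 0: index 1 -> 1 (same)
  Node 1: index 0 -> 0 (same)
  Node 2: index 5 -> 6 (moved)
  Node 3: index 2 -> 2 (same)
  Node 4: index 3 -> 3 (same)
  Node 5: index 6 -> 5 (moved)
  Node 6: index 4 -> 4 (same)
Nodes that changed position: 2 5

Answer: 2 5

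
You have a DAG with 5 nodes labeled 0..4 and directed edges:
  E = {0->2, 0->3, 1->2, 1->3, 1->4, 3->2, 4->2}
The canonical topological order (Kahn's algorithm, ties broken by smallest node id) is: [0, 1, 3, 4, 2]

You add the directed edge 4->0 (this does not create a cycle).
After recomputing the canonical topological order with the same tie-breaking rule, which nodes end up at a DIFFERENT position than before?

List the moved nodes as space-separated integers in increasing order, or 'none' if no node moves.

Old toposort: [0, 1, 3, 4, 2]
Added edge 4->0
Recompute Kahn (smallest-id tiebreak):
  initial in-degrees: [1, 0, 4, 2, 1]
  ready (indeg=0): [1]
  pop 1: indeg[2]->3; indeg[3]->1; indeg[4]->0 | ready=[4] | order so far=[1]
  pop 4: indeg[0]->0; indeg[2]->2 | ready=[0] | order so far=[1, 4]
  pop 0: indeg[2]->1; indeg[3]->0 | ready=[3] | order so far=[1, 4, 0]
  pop 3: indeg[2]->0 | ready=[2] | order so far=[1, 4, 0, 3]
  pop 2: no out-edges | ready=[] | order so far=[1, 4, 0, 3, 2]
New canonical toposort: [1, 4, 0, 3, 2]
Compare positions:
  Node 0: index 0 -> 2 (moved)
  Node 1: index 1 -> 0 (moved)
  Node 2: index 4 -> 4 (same)
  Node 3: index 2 -> 3 (moved)
  Node 4: index 3 -> 1 (moved)
Nodes that changed position: 0 1 3 4

Answer: 0 1 3 4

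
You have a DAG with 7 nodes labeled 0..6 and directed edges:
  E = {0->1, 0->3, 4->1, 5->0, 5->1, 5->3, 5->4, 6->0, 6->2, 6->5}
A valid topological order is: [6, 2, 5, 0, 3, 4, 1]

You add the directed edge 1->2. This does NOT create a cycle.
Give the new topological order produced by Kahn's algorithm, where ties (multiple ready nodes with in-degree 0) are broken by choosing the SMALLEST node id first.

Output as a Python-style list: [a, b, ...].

Answer: [6, 5, 0, 3, 4, 1, 2]

Derivation:
Old toposort: [6, 2, 5, 0, 3, 4, 1]
Added edge: 1->2
Position of 1 (6) > position of 2 (1). Must reorder: 1 must now come before 2.
Run Kahn's algorithm (break ties by smallest node id):
  initial in-degrees: [2, 3, 2, 2, 1, 1, 0]
  ready (indeg=0): [6]
  pop 6: indeg[0]->1; indeg[2]->1; indeg[5]->0 | ready=[5] | order so far=[6]
  pop 5: indeg[0]->0; indeg[1]->2; indeg[3]->1; indeg[4]->0 | ready=[0, 4] | order so far=[6, 5]
  pop 0: indeg[1]->1; indeg[3]->0 | ready=[3, 4] | order so far=[6, 5, 0]
  pop 3: no out-edges | ready=[4] | order so far=[6, 5, 0, 3]
  pop 4: indeg[1]->0 | ready=[1] | order so far=[6, 5, 0, 3, 4]
  pop 1: indeg[2]->0 | ready=[2] | order so far=[6, 5, 0, 3, 4, 1]
  pop 2: no out-edges | ready=[] | order so far=[6, 5, 0, 3, 4, 1, 2]
  Result: [6, 5, 0, 3, 4, 1, 2]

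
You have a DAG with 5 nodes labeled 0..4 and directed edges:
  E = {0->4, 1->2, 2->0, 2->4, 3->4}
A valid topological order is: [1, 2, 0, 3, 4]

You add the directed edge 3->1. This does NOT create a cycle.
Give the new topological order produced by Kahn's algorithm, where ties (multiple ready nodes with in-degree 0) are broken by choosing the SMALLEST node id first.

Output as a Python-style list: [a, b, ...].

Answer: [3, 1, 2, 0, 4]

Derivation:
Old toposort: [1, 2, 0, 3, 4]
Added edge: 3->1
Position of 3 (3) > position of 1 (0). Must reorder: 3 must now come before 1.
Run Kahn's algorithm (break ties by smallest node id):
  initial in-degrees: [1, 1, 1, 0, 3]
  ready (indeg=0): [3]
  pop 3: indeg[1]->0; indeg[4]->2 | ready=[1] | order so far=[3]
  pop 1: indeg[2]->0 | ready=[2] | order so far=[3, 1]
  pop 2: indeg[0]->0; indeg[4]->1 | ready=[0] | order so far=[3, 1, 2]
  pop 0: indeg[4]->0 | ready=[4] | order so far=[3, 1, 2, 0]
  pop 4: no out-edges | ready=[] | order so far=[3, 1, 2, 0, 4]
  Result: [3, 1, 2, 0, 4]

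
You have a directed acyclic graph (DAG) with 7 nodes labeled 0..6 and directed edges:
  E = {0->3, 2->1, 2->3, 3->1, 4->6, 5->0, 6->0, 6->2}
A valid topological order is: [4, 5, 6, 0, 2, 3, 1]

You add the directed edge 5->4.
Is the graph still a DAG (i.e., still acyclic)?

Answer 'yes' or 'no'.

Answer: yes

Derivation:
Given toposort: [4, 5, 6, 0, 2, 3, 1]
Position of 5: index 1; position of 4: index 0
New edge 5->4: backward (u after v in old order)
Backward edge: old toposort is now invalid. Check if this creates a cycle.
Does 4 already reach 5? Reachable from 4: [0, 1, 2, 3, 4, 6]. NO -> still a DAG (reorder needed).
Still a DAG? yes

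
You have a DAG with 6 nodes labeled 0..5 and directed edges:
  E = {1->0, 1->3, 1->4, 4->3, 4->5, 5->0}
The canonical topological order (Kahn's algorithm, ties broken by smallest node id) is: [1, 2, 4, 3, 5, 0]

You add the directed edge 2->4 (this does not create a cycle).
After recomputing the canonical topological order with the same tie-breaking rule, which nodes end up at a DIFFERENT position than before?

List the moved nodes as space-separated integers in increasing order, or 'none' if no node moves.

Old toposort: [1, 2, 4, 3, 5, 0]
Added edge 2->4
Recompute Kahn (smallest-id tiebreak):
  initial in-degrees: [2, 0, 0, 2, 2, 1]
  ready (indeg=0): [1, 2]
  pop 1: indeg[0]->1; indeg[3]->1; indeg[4]->1 | ready=[2] | order so far=[1]
  pop 2: indeg[4]->0 | ready=[4] | order so far=[1, 2]
  pop 4: indeg[3]->0; indeg[5]->0 | ready=[3, 5] | order so far=[1, 2, 4]
  pop 3: no out-edges | ready=[5] | order so far=[1, 2, 4, 3]
  pop 5: indeg[0]->0 | ready=[0] | order so far=[1, 2, 4, 3, 5]
  pop 0: no out-edges | ready=[] | order so far=[1, 2, 4, 3, 5, 0]
New canonical toposort: [1, 2, 4, 3, 5, 0]
Compare positions:
  Node 0: index 5 -> 5 (same)
  Node 1: index 0 -> 0 (same)
  Node 2: index 1 -> 1 (same)
  Node 3: index 3 -> 3 (same)
  Node 4: index 2 -> 2 (same)
  Node 5: index 4 -> 4 (same)
Nodes that changed position: none

Answer: none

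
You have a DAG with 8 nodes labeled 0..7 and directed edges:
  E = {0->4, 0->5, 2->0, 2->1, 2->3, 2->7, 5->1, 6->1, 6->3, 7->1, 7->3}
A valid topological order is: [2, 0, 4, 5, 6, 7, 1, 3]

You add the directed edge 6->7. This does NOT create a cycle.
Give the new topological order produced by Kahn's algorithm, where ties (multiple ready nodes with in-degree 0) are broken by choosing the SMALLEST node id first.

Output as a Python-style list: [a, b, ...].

Old toposort: [2, 0, 4, 5, 6, 7, 1, 3]
Added edge: 6->7
Position of 6 (4) < position of 7 (5). Old order still valid.
Run Kahn's algorithm (break ties by smallest node id):
  initial in-degrees: [1, 4, 0, 3, 1, 1, 0, 2]
  ready (indeg=0): [2, 6]
  pop 2: indeg[0]->0; indeg[1]->3; indeg[3]->2; indeg[7]->1 | ready=[0, 6] | order so far=[2]
  pop 0: indeg[4]->0; indeg[5]->0 | ready=[4, 5, 6] | order so far=[2, 0]
  pop 4: no out-edges | ready=[5, 6] | order so far=[2, 0, 4]
  pop 5: indeg[1]->2 | ready=[6] | order so far=[2, 0, 4, 5]
  pop 6: indeg[1]->1; indeg[3]->1; indeg[7]->0 | ready=[7] | order so far=[2, 0, 4, 5, 6]
  pop 7: indeg[1]->0; indeg[3]->0 | ready=[1, 3] | order so far=[2, 0, 4, 5, 6, 7]
  pop 1: no out-edges | ready=[3] | order so far=[2, 0, 4, 5, 6, 7, 1]
  pop 3: no out-edges | ready=[] | order so far=[2, 0, 4, 5, 6, 7, 1, 3]
  Result: [2, 0, 4, 5, 6, 7, 1, 3]

Answer: [2, 0, 4, 5, 6, 7, 1, 3]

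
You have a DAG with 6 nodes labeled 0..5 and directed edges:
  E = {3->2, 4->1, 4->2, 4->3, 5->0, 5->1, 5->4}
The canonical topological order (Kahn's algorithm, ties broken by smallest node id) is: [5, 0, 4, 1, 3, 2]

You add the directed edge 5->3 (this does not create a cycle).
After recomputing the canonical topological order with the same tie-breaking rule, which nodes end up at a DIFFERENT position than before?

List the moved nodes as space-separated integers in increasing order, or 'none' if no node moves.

Answer: none

Derivation:
Old toposort: [5, 0, 4, 1, 3, 2]
Added edge 5->3
Recompute Kahn (smallest-id tiebreak):
  initial in-degrees: [1, 2, 2, 2, 1, 0]
  ready (indeg=0): [5]
  pop 5: indeg[0]->0; indeg[1]->1; indeg[3]->1; indeg[4]->0 | ready=[0, 4] | order so far=[5]
  pop 0: no out-edges | ready=[4] | order so far=[5, 0]
  pop 4: indeg[1]->0; indeg[2]->1; indeg[3]->0 | ready=[1, 3] | order so far=[5, 0, 4]
  pop 1: no out-edges | ready=[3] | order so far=[5, 0, 4, 1]
  pop 3: indeg[2]->0 | ready=[2] | order so far=[5, 0, 4, 1, 3]
  pop 2: no out-edges | ready=[] | order so far=[5, 0, 4, 1, 3, 2]
New canonical toposort: [5, 0, 4, 1, 3, 2]
Compare positions:
  Node 0: index 1 -> 1 (same)
  Node 1: index 3 -> 3 (same)
  Node 2: index 5 -> 5 (same)
  Node 3: index 4 -> 4 (same)
  Node 4: index 2 -> 2 (same)
  Node 5: index 0 -> 0 (same)
Nodes that changed position: none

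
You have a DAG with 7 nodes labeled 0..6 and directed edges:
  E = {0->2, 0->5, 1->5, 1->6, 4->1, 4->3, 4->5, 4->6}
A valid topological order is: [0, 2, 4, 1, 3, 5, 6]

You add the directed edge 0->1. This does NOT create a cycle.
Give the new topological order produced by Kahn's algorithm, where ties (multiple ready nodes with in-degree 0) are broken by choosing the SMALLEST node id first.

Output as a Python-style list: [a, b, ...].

Answer: [0, 2, 4, 1, 3, 5, 6]

Derivation:
Old toposort: [0, 2, 4, 1, 3, 5, 6]
Added edge: 0->1
Position of 0 (0) < position of 1 (3). Old order still valid.
Run Kahn's algorithm (break ties by smallest node id):
  initial in-degrees: [0, 2, 1, 1, 0, 3, 2]
  ready (indeg=0): [0, 4]
  pop 0: indeg[1]->1; indeg[2]->0; indeg[5]->2 | ready=[2, 4] | order so far=[0]
  pop 2: no out-edges | ready=[4] | order so far=[0, 2]
  pop 4: indeg[1]->0; indeg[3]->0; indeg[5]->1; indeg[6]->1 | ready=[1, 3] | order so far=[0, 2, 4]
  pop 1: indeg[5]->0; indeg[6]->0 | ready=[3, 5, 6] | order so far=[0, 2, 4, 1]
  pop 3: no out-edges | ready=[5, 6] | order so far=[0, 2, 4, 1, 3]
  pop 5: no out-edges | ready=[6] | order so far=[0, 2, 4, 1, 3, 5]
  pop 6: no out-edges | ready=[] | order so far=[0, 2, 4, 1, 3, 5, 6]
  Result: [0, 2, 4, 1, 3, 5, 6]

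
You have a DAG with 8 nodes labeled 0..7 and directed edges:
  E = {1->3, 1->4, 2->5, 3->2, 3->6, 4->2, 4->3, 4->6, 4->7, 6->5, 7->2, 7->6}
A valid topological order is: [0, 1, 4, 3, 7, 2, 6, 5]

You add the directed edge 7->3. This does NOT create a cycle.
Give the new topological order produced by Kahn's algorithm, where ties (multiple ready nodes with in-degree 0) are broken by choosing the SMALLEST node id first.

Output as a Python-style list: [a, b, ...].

Old toposort: [0, 1, 4, 3, 7, 2, 6, 5]
Added edge: 7->3
Position of 7 (4) > position of 3 (3). Must reorder: 7 must now come before 3.
Run Kahn's algorithm (break ties by smallest node id):
  initial in-degrees: [0, 0, 3, 3, 1, 2, 3, 1]
  ready (indeg=0): [0, 1]
  pop 0: no out-edges | ready=[1] | order so far=[0]
  pop 1: indeg[3]->2; indeg[4]->0 | ready=[4] | order so far=[0, 1]
  pop 4: indeg[2]->2; indeg[3]->1; indeg[6]->2; indeg[7]->0 | ready=[7] | order so far=[0, 1, 4]
  pop 7: indeg[2]->1; indeg[3]->0; indeg[6]->1 | ready=[3] | order so far=[0, 1, 4, 7]
  pop 3: indeg[2]->0; indeg[6]->0 | ready=[2, 6] | order so far=[0, 1, 4, 7, 3]
  pop 2: indeg[5]->1 | ready=[6] | order so far=[0, 1, 4, 7, 3, 2]
  pop 6: indeg[5]->0 | ready=[5] | order so far=[0, 1, 4, 7, 3, 2, 6]
  pop 5: no out-edges | ready=[] | order so far=[0, 1, 4, 7, 3, 2, 6, 5]
  Result: [0, 1, 4, 7, 3, 2, 6, 5]

Answer: [0, 1, 4, 7, 3, 2, 6, 5]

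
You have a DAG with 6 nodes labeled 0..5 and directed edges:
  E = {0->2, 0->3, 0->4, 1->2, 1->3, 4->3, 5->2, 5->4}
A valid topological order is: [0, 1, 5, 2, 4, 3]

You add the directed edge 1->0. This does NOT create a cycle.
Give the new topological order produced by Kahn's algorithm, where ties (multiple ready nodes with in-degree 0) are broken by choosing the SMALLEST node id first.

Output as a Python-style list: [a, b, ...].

Answer: [1, 0, 5, 2, 4, 3]

Derivation:
Old toposort: [0, 1, 5, 2, 4, 3]
Added edge: 1->0
Position of 1 (1) > position of 0 (0). Must reorder: 1 must now come before 0.
Run Kahn's algorithm (break ties by smallest node id):
  initial in-degrees: [1, 0, 3, 3, 2, 0]
  ready (indeg=0): [1, 5]
  pop 1: indeg[0]->0; indeg[2]->2; indeg[3]->2 | ready=[0, 5] | order so far=[1]
  pop 0: indeg[2]->1; indeg[3]->1; indeg[4]->1 | ready=[5] | order so far=[1, 0]
  pop 5: indeg[2]->0; indeg[4]->0 | ready=[2, 4] | order so far=[1, 0, 5]
  pop 2: no out-edges | ready=[4] | order so far=[1, 0, 5, 2]
  pop 4: indeg[3]->0 | ready=[3] | order so far=[1, 0, 5, 2, 4]
  pop 3: no out-edges | ready=[] | order so far=[1, 0, 5, 2, 4, 3]
  Result: [1, 0, 5, 2, 4, 3]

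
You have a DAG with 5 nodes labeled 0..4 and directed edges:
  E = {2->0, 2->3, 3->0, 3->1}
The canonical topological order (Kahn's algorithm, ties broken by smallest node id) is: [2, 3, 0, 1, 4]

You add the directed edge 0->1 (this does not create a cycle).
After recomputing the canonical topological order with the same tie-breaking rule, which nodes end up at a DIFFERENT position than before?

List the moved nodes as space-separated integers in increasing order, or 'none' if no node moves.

Answer: none

Derivation:
Old toposort: [2, 3, 0, 1, 4]
Added edge 0->1
Recompute Kahn (smallest-id tiebreak):
  initial in-degrees: [2, 2, 0, 1, 0]
  ready (indeg=0): [2, 4]
  pop 2: indeg[0]->1; indeg[3]->0 | ready=[3, 4] | order so far=[2]
  pop 3: indeg[0]->0; indeg[1]->1 | ready=[0, 4] | order so far=[2, 3]
  pop 0: indeg[1]->0 | ready=[1, 4] | order so far=[2, 3, 0]
  pop 1: no out-edges | ready=[4] | order so far=[2, 3, 0, 1]
  pop 4: no out-edges | ready=[] | order so far=[2, 3, 0, 1, 4]
New canonical toposort: [2, 3, 0, 1, 4]
Compare positions:
  Node 0: index 2 -> 2 (same)
  Node 1: index 3 -> 3 (same)
  Node 2: index 0 -> 0 (same)
  Node 3: index 1 -> 1 (same)
  Node 4: index 4 -> 4 (same)
Nodes that changed position: none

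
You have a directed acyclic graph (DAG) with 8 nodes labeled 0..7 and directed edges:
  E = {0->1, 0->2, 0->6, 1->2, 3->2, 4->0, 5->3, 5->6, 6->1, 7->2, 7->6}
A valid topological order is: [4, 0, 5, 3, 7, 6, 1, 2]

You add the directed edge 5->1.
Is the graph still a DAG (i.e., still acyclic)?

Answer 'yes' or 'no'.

Answer: yes

Derivation:
Given toposort: [4, 0, 5, 3, 7, 6, 1, 2]
Position of 5: index 2; position of 1: index 6
New edge 5->1: forward
Forward edge: respects the existing order. Still a DAG, same toposort still valid.
Still a DAG? yes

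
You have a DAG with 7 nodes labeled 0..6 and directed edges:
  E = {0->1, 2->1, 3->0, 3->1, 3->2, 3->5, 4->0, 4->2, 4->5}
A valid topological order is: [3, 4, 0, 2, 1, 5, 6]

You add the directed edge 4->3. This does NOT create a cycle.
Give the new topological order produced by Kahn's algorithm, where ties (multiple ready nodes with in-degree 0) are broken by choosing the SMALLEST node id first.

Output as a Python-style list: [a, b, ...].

Answer: [4, 3, 0, 2, 1, 5, 6]

Derivation:
Old toposort: [3, 4, 0, 2, 1, 5, 6]
Added edge: 4->3
Position of 4 (1) > position of 3 (0). Must reorder: 4 must now come before 3.
Run Kahn's algorithm (break ties by smallest node id):
  initial in-degrees: [2, 3, 2, 1, 0, 2, 0]
  ready (indeg=0): [4, 6]
  pop 4: indeg[0]->1; indeg[2]->1; indeg[3]->0; indeg[5]->1 | ready=[3, 6] | order so far=[4]
  pop 3: indeg[0]->0; indeg[1]->2; indeg[2]->0; indeg[5]->0 | ready=[0, 2, 5, 6] | order so far=[4, 3]
  pop 0: indeg[1]->1 | ready=[2, 5, 6] | order so far=[4, 3, 0]
  pop 2: indeg[1]->0 | ready=[1, 5, 6] | order so far=[4, 3, 0, 2]
  pop 1: no out-edges | ready=[5, 6] | order so far=[4, 3, 0, 2, 1]
  pop 5: no out-edges | ready=[6] | order so far=[4, 3, 0, 2, 1, 5]
  pop 6: no out-edges | ready=[] | order so far=[4, 3, 0, 2, 1, 5, 6]
  Result: [4, 3, 0, 2, 1, 5, 6]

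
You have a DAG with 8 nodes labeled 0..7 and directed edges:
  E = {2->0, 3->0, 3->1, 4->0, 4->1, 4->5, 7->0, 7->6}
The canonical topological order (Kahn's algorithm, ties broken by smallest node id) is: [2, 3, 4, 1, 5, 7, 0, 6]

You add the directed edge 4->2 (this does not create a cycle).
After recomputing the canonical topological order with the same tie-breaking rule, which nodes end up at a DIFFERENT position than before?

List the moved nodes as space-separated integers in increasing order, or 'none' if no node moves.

Old toposort: [2, 3, 4, 1, 5, 7, 0, 6]
Added edge 4->2
Recompute Kahn (smallest-id tiebreak):
  initial in-degrees: [4, 2, 1, 0, 0, 1, 1, 0]
  ready (indeg=0): [3, 4, 7]
  pop 3: indeg[0]->3; indeg[1]->1 | ready=[4, 7] | order so far=[3]
  pop 4: indeg[0]->2; indeg[1]->0; indeg[2]->0; indeg[5]->0 | ready=[1, 2, 5, 7] | order so far=[3, 4]
  pop 1: no out-edges | ready=[2, 5, 7] | order so far=[3, 4, 1]
  pop 2: indeg[0]->1 | ready=[5, 7] | order so far=[3, 4, 1, 2]
  pop 5: no out-edges | ready=[7] | order so far=[3, 4, 1, 2, 5]
  pop 7: indeg[0]->0; indeg[6]->0 | ready=[0, 6] | order so far=[3, 4, 1, 2, 5, 7]
  pop 0: no out-edges | ready=[6] | order so far=[3, 4, 1, 2, 5, 7, 0]
  pop 6: no out-edges | ready=[] | order so far=[3, 4, 1, 2, 5, 7, 0, 6]
New canonical toposort: [3, 4, 1, 2, 5, 7, 0, 6]
Compare positions:
  Node 0: index 6 -> 6 (same)
  Node 1: index 3 -> 2 (moved)
  Node 2: index 0 -> 3 (moved)
  Node 3: index 1 -> 0 (moved)
  Node 4: index 2 -> 1 (moved)
  Node 5: index 4 -> 4 (same)
  Node 6: index 7 -> 7 (same)
  Node 7: index 5 -> 5 (same)
Nodes that changed position: 1 2 3 4

Answer: 1 2 3 4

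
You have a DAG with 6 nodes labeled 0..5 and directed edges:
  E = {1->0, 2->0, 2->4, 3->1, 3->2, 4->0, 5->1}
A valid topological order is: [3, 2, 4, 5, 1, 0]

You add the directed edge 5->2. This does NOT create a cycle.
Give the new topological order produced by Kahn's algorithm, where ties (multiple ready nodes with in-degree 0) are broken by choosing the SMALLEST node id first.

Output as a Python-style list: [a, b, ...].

Old toposort: [3, 2, 4, 5, 1, 0]
Added edge: 5->2
Position of 5 (3) > position of 2 (1). Must reorder: 5 must now come before 2.
Run Kahn's algorithm (break ties by smallest node id):
  initial in-degrees: [3, 2, 2, 0, 1, 0]
  ready (indeg=0): [3, 5]
  pop 3: indeg[1]->1; indeg[2]->1 | ready=[5] | order so far=[3]
  pop 5: indeg[1]->0; indeg[2]->0 | ready=[1, 2] | order so far=[3, 5]
  pop 1: indeg[0]->2 | ready=[2] | order so far=[3, 5, 1]
  pop 2: indeg[0]->1; indeg[4]->0 | ready=[4] | order so far=[3, 5, 1, 2]
  pop 4: indeg[0]->0 | ready=[0] | order so far=[3, 5, 1, 2, 4]
  pop 0: no out-edges | ready=[] | order so far=[3, 5, 1, 2, 4, 0]
  Result: [3, 5, 1, 2, 4, 0]

Answer: [3, 5, 1, 2, 4, 0]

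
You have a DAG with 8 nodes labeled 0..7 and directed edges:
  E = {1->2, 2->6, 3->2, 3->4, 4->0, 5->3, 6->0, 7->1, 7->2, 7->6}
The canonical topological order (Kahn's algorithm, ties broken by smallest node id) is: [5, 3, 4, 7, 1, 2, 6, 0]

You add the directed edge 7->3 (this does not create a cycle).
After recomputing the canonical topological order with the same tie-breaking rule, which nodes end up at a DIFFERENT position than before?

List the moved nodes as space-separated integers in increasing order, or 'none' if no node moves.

Old toposort: [5, 3, 4, 7, 1, 2, 6, 0]
Added edge 7->3
Recompute Kahn (smallest-id tiebreak):
  initial in-degrees: [2, 1, 3, 2, 1, 0, 2, 0]
  ready (indeg=0): [5, 7]
  pop 5: indeg[3]->1 | ready=[7] | order so far=[5]
  pop 7: indeg[1]->0; indeg[2]->2; indeg[3]->0; indeg[6]->1 | ready=[1, 3] | order so far=[5, 7]
  pop 1: indeg[2]->1 | ready=[3] | order so far=[5, 7, 1]
  pop 3: indeg[2]->0; indeg[4]->0 | ready=[2, 4] | order so far=[5, 7, 1, 3]
  pop 2: indeg[6]->0 | ready=[4, 6] | order so far=[5, 7, 1, 3, 2]
  pop 4: indeg[0]->1 | ready=[6] | order so far=[5, 7, 1, 3, 2, 4]
  pop 6: indeg[0]->0 | ready=[0] | order so far=[5, 7, 1, 3, 2, 4, 6]
  pop 0: no out-edges | ready=[] | order so far=[5, 7, 1, 3, 2, 4, 6, 0]
New canonical toposort: [5, 7, 1, 3, 2, 4, 6, 0]
Compare positions:
  Node 0: index 7 -> 7 (same)
  Node 1: index 4 -> 2 (moved)
  Node 2: index 5 -> 4 (moved)
  Node 3: index 1 -> 3 (moved)
  Node 4: index 2 -> 5 (moved)
  Node 5: index 0 -> 0 (same)
  Node 6: index 6 -> 6 (same)
  Node 7: index 3 -> 1 (moved)
Nodes that changed position: 1 2 3 4 7

Answer: 1 2 3 4 7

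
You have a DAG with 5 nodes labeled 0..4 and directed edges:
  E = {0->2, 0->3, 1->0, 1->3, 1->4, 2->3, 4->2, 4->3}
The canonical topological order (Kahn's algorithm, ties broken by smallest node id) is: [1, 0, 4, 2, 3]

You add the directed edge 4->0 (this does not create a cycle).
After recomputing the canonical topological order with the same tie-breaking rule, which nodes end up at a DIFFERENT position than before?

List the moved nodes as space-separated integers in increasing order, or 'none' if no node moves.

Answer: 0 4

Derivation:
Old toposort: [1, 0, 4, 2, 3]
Added edge 4->0
Recompute Kahn (smallest-id tiebreak):
  initial in-degrees: [2, 0, 2, 4, 1]
  ready (indeg=0): [1]
  pop 1: indeg[0]->1; indeg[3]->3; indeg[4]->0 | ready=[4] | order so far=[1]
  pop 4: indeg[0]->0; indeg[2]->1; indeg[3]->2 | ready=[0] | order so far=[1, 4]
  pop 0: indeg[2]->0; indeg[3]->1 | ready=[2] | order so far=[1, 4, 0]
  pop 2: indeg[3]->0 | ready=[3] | order so far=[1, 4, 0, 2]
  pop 3: no out-edges | ready=[] | order so far=[1, 4, 0, 2, 3]
New canonical toposort: [1, 4, 0, 2, 3]
Compare positions:
  Node 0: index 1 -> 2 (moved)
  Node 1: index 0 -> 0 (same)
  Node 2: index 3 -> 3 (same)
  Node 3: index 4 -> 4 (same)
  Node 4: index 2 -> 1 (moved)
Nodes that changed position: 0 4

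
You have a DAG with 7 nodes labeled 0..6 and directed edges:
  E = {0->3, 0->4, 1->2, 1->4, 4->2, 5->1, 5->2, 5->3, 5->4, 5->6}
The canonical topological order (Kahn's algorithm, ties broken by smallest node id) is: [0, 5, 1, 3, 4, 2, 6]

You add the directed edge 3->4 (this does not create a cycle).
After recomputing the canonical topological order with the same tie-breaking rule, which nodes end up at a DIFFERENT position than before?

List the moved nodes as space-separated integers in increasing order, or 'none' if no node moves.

Old toposort: [0, 5, 1, 3, 4, 2, 6]
Added edge 3->4
Recompute Kahn (smallest-id tiebreak):
  initial in-degrees: [0, 1, 3, 2, 4, 0, 1]
  ready (indeg=0): [0, 5]
  pop 0: indeg[3]->1; indeg[4]->3 | ready=[5] | order so far=[0]
  pop 5: indeg[1]->0; indeg[2]->2; indeg[3]->0; indeg[4]->2; indeg[6]->0 | ready=[1, 3, 6] | order so far=[0, 5]
  pop 1: indeg[2]->1; indeg[4]->1 | ready=[3, 6] | order so far=[0, 5, 1]
  pop 3: indeg[4]->0 | ready=[4, 6] | order so far=[0, 5, 1, 3]
  pop 4: indeg[2]->0 | ready=[2, 6] | order so far=[0, 5, 1, 3, 4]
  pop 2: no out-edges | ready=[6] | order so far=[0, 5, 1, 3, 4, 2]
  pop 6: no out-edges | ready=[] | order so far=[0, 5, 1, 3, 4, 2, 6]
New canonical toposort: [0, 5, 1, 3, 4, 2, 6]
Compare positions:
  Node 0: index 0 -> 0 (same)
  Node 1: index 2 -> 2 (same)
  Node 2: index 5 -> 5 (same)
  Node 3: index 3 -> 3 (same)
  Node 4: index 4 -> 4 (same)
  Node 5: index 1 -> 1 (same)
  Node 6: index 6 -> 6 (same)
Nodes that changed position: none

Answer: none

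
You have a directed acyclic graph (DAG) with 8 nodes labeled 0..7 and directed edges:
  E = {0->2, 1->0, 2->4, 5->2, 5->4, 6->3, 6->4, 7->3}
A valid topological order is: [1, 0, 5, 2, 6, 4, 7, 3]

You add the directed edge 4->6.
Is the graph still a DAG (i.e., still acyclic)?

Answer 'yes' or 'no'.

Answer: no

Derivation:
Given toposort: [1, 0, 5, 2, 6, 4, 7, 3]
Position of 4: index 5; position of 6: index 4
New edge 4->6: backward (u after v in old order)
Backward edge: old toposort is now invalid. Check if this creates a cycle.
Does 6 already reach 4? Reachable from 6: [3, 4, 6]. YES -> cycle!
Still a DAG? no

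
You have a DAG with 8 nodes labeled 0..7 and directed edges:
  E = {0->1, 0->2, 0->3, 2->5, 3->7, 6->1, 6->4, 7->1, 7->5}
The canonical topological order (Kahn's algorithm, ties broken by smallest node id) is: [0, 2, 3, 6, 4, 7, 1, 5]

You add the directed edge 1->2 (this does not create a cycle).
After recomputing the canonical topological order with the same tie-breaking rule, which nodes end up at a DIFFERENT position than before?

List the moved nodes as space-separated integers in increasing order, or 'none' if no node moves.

Old toposort: [0, 2, 3, 6, 4, 7, 1, 5]
Added edge 1->2
Recompute Kahn (smallest-id tiebreak):
  initial in-degrees: [0, 3, 2, 1, 1, 2, 0, 1]
  ready (indeg=0): [0, 6]
  pop 0: indeg[1]->2; indeg[2]->1; indeg[3]->0 | ready=[3, 6] | order so far=[0]
  pop 3: indeg[7]->0 | ready=[6, 7] | order so far=[0, 3]
  pop 6: indeg[1]->1; indeg[4]->0 | ready=[4, 7] | order so far=[0, 3, 6]
  pop 4: no out-edges | ready=[7] | order so far=[0, 3, 6, 4]
  pop 7: indeg[1]->0; indeg[5]->1 | ready=[1] | order so far=[0, 3, 6, 4, 7]
  pop 1: indeg[2]->0 | ready=[2] | order so far=[0, 3, 6, 4, 7, 1]
  pop 2: indeg[5]->0 | ready=[5] | order so far=[0, 3, 6, 4, 7, 1, 2]
  pop 5: no out-edges | ready=[] | order so far=[0, 3, 6, 4, 7, 1, 2, 5]
New canonical toposort: [0, 3, 6, 4, 7, 1, 2, 5]
Compare positions:
  Node 0: index 0 -> 0 (same)
  Node 1: index 6 -> 5 (moved)
  Node 2: index 1 -> 6 (moved)
  Node 3: index 2 -> 1 (moved)
  Node 4: index 4 -> 3 (moved)
  Node 5: index 7 -> 7 (same)
  Node 6: index 3 -> 2 (moved)
  Node 7: index 5 -> 4 (moved)
Nodes that changed position: 1 2 3 4 6 7

Answer: 1 2 3 4 6 7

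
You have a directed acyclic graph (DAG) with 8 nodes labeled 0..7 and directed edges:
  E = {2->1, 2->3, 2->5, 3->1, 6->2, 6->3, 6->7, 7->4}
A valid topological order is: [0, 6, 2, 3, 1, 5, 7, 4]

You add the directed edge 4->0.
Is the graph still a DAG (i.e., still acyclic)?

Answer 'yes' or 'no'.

Answer: yes

Derivation:
Given toposort: [0, 6, 2, 3, 1, 5, 7, 4]
Position of 4: index 7; position of 0: index 0
New edge 4->0: backward (u after v in old order)
Backward edge: old toposort is now invalid. Check if this creates a cycle.
Does 0 already reach 4? Reachable from 0: [0]. NO -> still a DAG (reorder needed).
Still a DAG? yes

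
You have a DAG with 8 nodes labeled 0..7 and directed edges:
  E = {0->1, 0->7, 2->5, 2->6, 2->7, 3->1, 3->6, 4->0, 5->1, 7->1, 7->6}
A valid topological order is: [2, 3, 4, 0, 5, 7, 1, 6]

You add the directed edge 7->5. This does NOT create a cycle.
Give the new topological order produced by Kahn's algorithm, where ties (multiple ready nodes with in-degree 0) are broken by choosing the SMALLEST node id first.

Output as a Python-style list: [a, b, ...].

Old toposort: [2, 3, 4, 0, 5, 7, 1, 6]
Added edge: 7->5
Position of 7 (5) > position of 5 (4). Must reorder: 7 must now come before 5.
Run Kahn's algorithm (break ties by smallest node id):
  initial in-degrees: [1, 4, 0, 0, 0, 2, 3, 2]
  ready (indeg=0): [2, 3, 4]
  pop 2: indeg[5]->1; indeg[6]->2; indeg[7]->1 | ready=[3, 4] | order so far=[2]
  pop 3: indeg[1]->3; indeg[6]->1 | ready=[4] | order so far=[2, 3]
  pop 4: indeg[0]->0 | ready=[0] | order so far=[2, 3, 4]
  pop 0: indeg[1]->2; indeg[7]->0 | ready=[7] | order so far=[2, 3, 4, 0]
  pop 7: indeg[1]->1; indeg[5]->0; indeg[6]->0 | ready=[5, 6] | order so far=[2, 3, 4, 0, 7]
  pop 5: indeg[1]->0 | ready=[1, 6] | order so far=[2, 3, 4, 0, 7, 5]
  pop 1: no out-edges | ready=[6] | order so far=[2, 3, 4, 0, 7, 5, 1]
  pop 6: no out-edges | ready=[] | order so far=[2, 3, 4, 0, 7, 5, 1, 6]
  Result: [2, 3, 4, 0, 7, 5, 1, 6]

Answer: [2, 3, 4, 0, 7, 5, 1, 6]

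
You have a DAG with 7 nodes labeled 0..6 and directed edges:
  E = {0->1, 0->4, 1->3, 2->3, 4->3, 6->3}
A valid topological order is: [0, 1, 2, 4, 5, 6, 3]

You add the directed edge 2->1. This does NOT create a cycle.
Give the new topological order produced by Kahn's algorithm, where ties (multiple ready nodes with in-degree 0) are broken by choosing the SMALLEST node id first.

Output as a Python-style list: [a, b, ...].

Answer: [0, 2, 1, 4, 5, 6, 3]

Derivation:
Old toposort: [0, 1, 2, 4, 5, 6, 3]
Added edge: 2->1
Position of 2 (2) > position of 1 (1). Must reorder: 2 must now come before 1.
Run Kahn's algorithm (break ties by smallest node id):
  initial in-degrees: [0, 2, 0, 4, 1, 0, 0]
  ready (indeg=0): [0, 2, 5, 6]
  pop 0: indeg[1]->1; indeg[4]->0 | ready=[2, 4, 5, 6] | order so far=[0]
  pop 2: indeg[1]->0; indeg[3]->3 | ready=[1, 4, 5, 6] | order so far=[0, 2]
  pop 1: indeg[3]->2 | ready=[4, 5, 6] | order so far=[0, 2, 1]
  pop 4: indeg[3]->1 | ready=[5, 6] | order so far=[0, 2, 1, 4]
  pop 5: no out-edges | ready=[6] | order so far=[0, 2, 1, 4, 5]
  pop 6: indeg[3]->0 | ready=[3] | order so far=[0, 2, 1, 4, 5, 6]
  pop 3: no out-edges | ready=[] | order so far=[0, 2, 1, 4, 5, 6, 3]
  Result: [0, 2, 1, 4, 5, 6, 3]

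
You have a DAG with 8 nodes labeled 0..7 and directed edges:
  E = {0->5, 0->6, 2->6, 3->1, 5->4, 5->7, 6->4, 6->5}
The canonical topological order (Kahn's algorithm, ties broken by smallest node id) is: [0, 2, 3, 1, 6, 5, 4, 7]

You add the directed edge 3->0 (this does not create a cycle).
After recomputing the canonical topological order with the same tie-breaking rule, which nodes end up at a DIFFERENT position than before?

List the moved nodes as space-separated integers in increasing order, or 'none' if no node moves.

Old toposort: [0, 2, 3, 1, 6, 5, 4, 7]
Added edge 3->0
Recompute Kahn (smallest-id tiebreak):
  initial in-degrees: [1, 1, 0, 0, 2, 2, 2, 1]
  ready (indeg=0): [2, 3]
  pop 2: indeg[6]->1 | ready=[3] | order so far=[2]
  pop 3: indeg[0]->0; indeg[1]->0 | ready=[0, 1] | order so far=[2, 3]
  pop 0: indeg[5]->1; indeg[6]->0 | ready=[1, 6] | order so far=[2, 3, 0]
  pop 1: no out-edges | ready=[6] | order so far=[2, 3, 0, 1]
  pop 6: indeg[4]->1; indeg[5]->0 | ready=[5] | order so far=[2, 3, 0, 1, 6]
  pop 5: indeg[4]->0; indeg[7]->0 | ready=[4, 7] | order so far=[2, 3, 0, 1, 6, 5]
  pop 4: no out-edges | ready=[7] | order so far=[2, 3, 0, 1, 6, 5, 4]
  pop 7: no out-edges | ready=[] | order so far=[2, 3, 0, 1, 6, 5, 4, 7]
New canonical toposort: [2, 3, 0, 1, 6, 5, 4, 7]
Compare positions:
  Node 0: index 0 -> 2 (moved)
  Node 1: index 3 -> 3 (same)
  Node 2: index 1 -> 0 (moved)
  Node 3: index 2 -> 1 (moved)
  Node 4: index 6 -> 6 (same)
  Node 5: index 5 -> 5 (same)
  Node 6: index 4 -> 4 (same)
  Node 7: index 7 -> 7 (same)
Nodes that changed position: 0 2 3

Answer: 0 2 3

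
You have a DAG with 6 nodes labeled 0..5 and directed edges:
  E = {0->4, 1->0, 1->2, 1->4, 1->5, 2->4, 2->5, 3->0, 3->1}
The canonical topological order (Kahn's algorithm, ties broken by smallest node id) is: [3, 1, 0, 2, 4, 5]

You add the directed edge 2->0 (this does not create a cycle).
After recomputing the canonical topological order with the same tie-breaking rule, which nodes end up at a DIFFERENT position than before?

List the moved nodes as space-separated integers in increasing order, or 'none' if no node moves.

Answer: 0 2

Derivation:
Old toposort: [3, 1, 0, 2, 4, 5]
Added edge 2->0
Recompute Kahn (smallest-id tiebreak):
  initial in-degrees: [3, 1, 1, 0, 3, 2]
  ready (indeg=0): [3]
  pop 3: indeg[0]->2; indeg[1]->0 | ready=[1] | order so far=[3]
  pop 1: indeg[0]->1; indeg[2]->0; indeg[4]->2; indeg[5]->1 | ready=[2] | order so far=[3, 1]
  pop 2: indeg[0]->0; indeg[4]->1; indeg[5]->0 | ready=[0, 5] | order so far=[3, 1, 2]
  pop 0: indeg[4]->0 | ready=[4, 5] | order so far=[3, 1, 2, 0]
  pop 4: no out-edges | ready=[5] | order so far=[3, 1, 2, 0, 4]
  pop 5: no out-edges | ready=[] | order so far=[3, 1, 2, 0, 4, 5]
New canonical toposort: [3, 1, 2, 0, 4, 5]
Compare positions:
  Node 0: index 2 -> 3 (moved)
  Node 1: index 1 -> 1 (same)
  Node 2: index 3 -> 2 (moved)
  Node 3: index 0 -> 0 (same)
  Node 4: index 4 -> 4 (same)
  Node 5: index 5 -> 5 (same)
Nodes that changed position: 0 2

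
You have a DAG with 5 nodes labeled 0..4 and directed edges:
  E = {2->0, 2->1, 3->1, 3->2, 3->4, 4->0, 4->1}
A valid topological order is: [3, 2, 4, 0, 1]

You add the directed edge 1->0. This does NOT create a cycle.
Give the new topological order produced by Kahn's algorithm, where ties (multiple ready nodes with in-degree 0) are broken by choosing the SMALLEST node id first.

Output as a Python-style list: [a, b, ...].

Old toposort: [3, 2, 4, 0, 1]
Added edge: 1->0
Position of 1 (4) > position of 0 (3). Must reorder: 1 must now come before 0.
Run Kahn's algorithm (break ties by smallest node id):
  initial in-degrees: [3, 3, 1, 0, 1]
  ready (indeg=0): [3]
  pop 3: indeg[1]->2; indeg[2]->0; indeg[4]->0 | ready=[2, 4] | order so far=[3]
  pop 2: indeg[0]->2; indeg[1]->1 | ready=[4] | order so far=[3, 2]
  pop 4: indeg[0]->1; indeg[1]->0 | ready=[1] | order so far=[3, 2, 4]
  pop 1: indeg[0]->0 | ready=[0] | order so far=[3, 2, 4, 1]
  pop 0: no out-edges | ready=[] | order so far=[3, 2, 4, 1, 0]
  Result: [3, 2, 4, 1, 0]

Answer: [3, 2, 4, 1, 0]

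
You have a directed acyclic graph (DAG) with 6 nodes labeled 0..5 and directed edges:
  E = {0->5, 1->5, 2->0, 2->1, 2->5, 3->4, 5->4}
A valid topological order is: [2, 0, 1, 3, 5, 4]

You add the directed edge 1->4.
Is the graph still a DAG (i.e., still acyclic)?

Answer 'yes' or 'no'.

Given toposort: [2, 0, 1, 3, 5, 4]
Position of 1: index 2; position of 4: index 5
New edge 1->4: forward
Forward edge: respects the existing order. Still a DAG, same toposort still valid.
Still a DAG? yes

Answer: yes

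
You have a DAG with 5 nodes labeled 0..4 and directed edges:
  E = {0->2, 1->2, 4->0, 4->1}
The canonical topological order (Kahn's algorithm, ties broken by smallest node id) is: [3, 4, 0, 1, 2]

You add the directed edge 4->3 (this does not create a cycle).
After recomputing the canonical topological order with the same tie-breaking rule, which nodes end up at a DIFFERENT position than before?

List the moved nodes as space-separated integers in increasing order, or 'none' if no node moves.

Old toposort: [3, 4, 0, 1, 2]
Added edge 4->3
Recompute Kahn (smallest-id tiebreak):
  initial in-degrees: [1, 1, 2, 1, 0]
  ready (indeg=0): [4]
  pop 4: indeg[0]->0; indeg[1]->0; indeg[3]->0 | ready=[0, 1, 3] | order so far=[4]
  pop 0: indeg[2]->1 | ready=[1, 3] | order so far=[4, 0]
  pop 1: indeg[2]->0 | ready=[2, 3] | order so far=[4, 0, 1]
  pop 2: no out-edges | ready=[3] | order so far=[4, 0, 1, 2]
  pop 3: no out-edges | ready=[] | order so far=[4, 0, 1, 2, 3]
New canonical toposort: [4, 0, 1, 2, 3]
Compare positions:
  Node 0: index 2 -> 1 (moved)
  Node 1: index 3 -> 2 (moved)
  Node 2: index 4 -> 3 (moved)
  Node 3: index 0 -> 4 (moved)
  Node 4: index 1 -> 0 (moved)
Nodes that changed position: 0 1 2 3 4

Answer: 0 1 2 3 4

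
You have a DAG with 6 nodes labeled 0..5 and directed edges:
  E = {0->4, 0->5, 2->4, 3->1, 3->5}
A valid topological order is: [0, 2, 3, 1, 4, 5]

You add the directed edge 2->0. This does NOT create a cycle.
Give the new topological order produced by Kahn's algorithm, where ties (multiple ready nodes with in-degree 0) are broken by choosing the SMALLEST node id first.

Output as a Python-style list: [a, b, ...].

Answer: [2, 0, 3, 1, 4, 5]

Derivation:
Old toposort: [0, 2, 3, 1, 4, 5]
Added edge: 2->0
Position of 2 (1) > position of 0 (0). Must reorder: 2 must now come before 0.
Run Kahn's algorithm (break ties by smallest node id):
  initial in-degrees: [1, 1, 0, 0, 2, 2]
  ready (indeg=0): [2, 3]
  pop 2: indeg[0]->0; indeg[4]->1 | ready=[0, 3] | order so far=[2]
  pop 0: indeg[4]->0; indeg[5]->1 | ready=[3, 4] | order so far=[2, 0]
  pop 3: indeg[1]->0; indeg[5]->0 | ready=[1, 4, 5] | order so far=[2, 0, 3]
  pop 1: no out-edges | ready=[4, 5] | order so far=[2, 0, 3, 1]
  pop 4: no out-edges | ready=[5] | order so far=[2, 0, 3, 1, 4]
  pop 5: no out-edges | ready=[] | order so far=[2, 0, 3, 1, 4, 5]
  Result: [2, 0, 3, 1, 4, 5]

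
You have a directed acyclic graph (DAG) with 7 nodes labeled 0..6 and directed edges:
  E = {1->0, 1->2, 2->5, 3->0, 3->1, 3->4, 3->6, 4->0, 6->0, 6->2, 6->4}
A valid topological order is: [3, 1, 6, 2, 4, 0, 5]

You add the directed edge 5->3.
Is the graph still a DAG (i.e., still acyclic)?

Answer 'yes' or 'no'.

Answer: no

Derivation:
Given toposort: [3, 1, 6, 2, 4, 0, 5]
Position of 5: index 6; position of 3: index 0
New edge 5->3: backward (u after v in old order)
Backward edge: old toposort is now invalid. Check if this creates a cycle.
Does 3 already reach 5? Reachable from 3: [0, 1, 2, 3, 4, 5, 6]. YES -> cycle!
Still a DAG? no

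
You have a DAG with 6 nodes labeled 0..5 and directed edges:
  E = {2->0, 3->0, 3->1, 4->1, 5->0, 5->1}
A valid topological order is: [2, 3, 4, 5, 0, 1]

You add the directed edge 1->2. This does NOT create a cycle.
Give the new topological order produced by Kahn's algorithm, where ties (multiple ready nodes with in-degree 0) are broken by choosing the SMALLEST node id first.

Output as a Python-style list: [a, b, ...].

Old toposort: [2, 3, 4, 5, 0, 1]
Added edge: 1->2
Position of 1 (5) > position of 2 (0). Must reorder: 1 must now come before 2.
Run Kahn's algorithm (break ties by smallest node id):
  initial in-degrees: [3, 3, 1, 0, 0, 0]
  ready (indeg=0): [3, 4, 5]
  pop 3: indeg[0]->2; indeg[1]->2 | ready=[4, 5] | order so far=[3]
  pop 4: indeg[1]->1 | ready=[5] | order so far=[3, 4]
  pop 5: indeg[0]->1; indeg[1]->0 | ready=[1] | order so far=[3, 4, 5]
  pop 1: indeg[2]->0 | ready=[2] | order so far=[3, 4, 5, 1]
  pop 2: indeg[0]->0 | ready=[0] | order so far=[3, 4, 5, 1, 2]
  pop 0: no out-edges | ready=[] | order so far=[3, 4, 5, 1, 2, 0]
  Result: [3, 4, 5, 1, 2, 0]

Answer: [3, 4, 5, 1, 2, 0]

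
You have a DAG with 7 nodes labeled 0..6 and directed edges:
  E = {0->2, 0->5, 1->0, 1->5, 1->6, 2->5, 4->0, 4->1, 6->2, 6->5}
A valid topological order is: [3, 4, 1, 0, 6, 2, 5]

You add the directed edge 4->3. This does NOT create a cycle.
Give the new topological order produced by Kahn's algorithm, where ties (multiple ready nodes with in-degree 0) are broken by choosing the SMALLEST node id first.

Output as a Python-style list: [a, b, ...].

Old toposort: [3, 4, 1, 0, 6, 2, 5]
Added edge: 4->3
Position of 4 (1) > position of 3 (0). Must reorder: 4 must now come before 3.
Run Kahn's algorithm (break ties by smallest node id):
  initial in-degrees: [2, 1, 2, 1, 0, 4, 1]
  ready (indeg=0): [4]
  pop 4: indeg[0]->1; indeg[1]->0; indeg[3]->0 | ready=[1, 3] | order so far=[4]
  pop 1: indeg[0]->0; indeg[5]->3; indeg[6]->0 | ready=[0, 3, 6] | order so far=[4, 1]
  pop 0: indeg[2]->1; indeg[5]->2 | ready=[3, 6] | order so far=[4, 1, 0]
  pop 3: no out-edges | ready=[6] | order so far=[4, 1, 0, 3]
  pop 6: indeg[2]->0; indeg[5]->1 | ready=[2] | order so far=[4, 1, 0, 3, 6]
  pop 2: indeg[5]->0 | ready=[5] | order so far=[4, 1, 0, 3, 6, 2]
  pop 5: no out-edges | ready=[] | order so far=[4, 1, 0, 3, 6, 2, 5]
  Result: [4, 1, 0, 3, 6, 2, 5]

Answer: [4, 1, 0, 3, 6, 2, 5]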